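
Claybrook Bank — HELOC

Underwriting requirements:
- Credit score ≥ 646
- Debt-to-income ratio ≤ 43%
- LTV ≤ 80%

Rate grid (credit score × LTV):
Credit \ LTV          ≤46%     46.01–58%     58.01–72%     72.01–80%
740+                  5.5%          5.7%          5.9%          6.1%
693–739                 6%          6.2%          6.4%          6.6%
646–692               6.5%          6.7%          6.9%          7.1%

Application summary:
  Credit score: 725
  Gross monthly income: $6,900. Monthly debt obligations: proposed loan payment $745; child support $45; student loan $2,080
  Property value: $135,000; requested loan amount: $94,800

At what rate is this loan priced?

Credit score 725 ≥ 646; Total monthly debts = (745 + 45 + 2,080) = 2,870. DTI = 2,870/6,900 = 41.6% ≤ 43%
LTV = 94,800/135,000 = 70.2% ≤ 80%
Score 725 is in the 693–739 band; LTV 70.2% is in the 58.01–72% band → 6.4%.

6.4%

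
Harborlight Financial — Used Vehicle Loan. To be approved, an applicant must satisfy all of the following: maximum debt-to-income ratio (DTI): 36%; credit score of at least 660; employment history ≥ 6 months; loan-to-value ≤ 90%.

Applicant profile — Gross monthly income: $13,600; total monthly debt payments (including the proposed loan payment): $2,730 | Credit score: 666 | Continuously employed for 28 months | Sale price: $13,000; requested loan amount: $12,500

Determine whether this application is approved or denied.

Debt-to-income = 2,730/13,600 = 20.1% — meets 36% limit
Credit score 666 ≥ 660 (meets)
Employment 28 ≥ 6 months
LTV: 12,500 ÷ 13,000 = 96.2%, exceeds 90% cap
Fails on LTV.

Denied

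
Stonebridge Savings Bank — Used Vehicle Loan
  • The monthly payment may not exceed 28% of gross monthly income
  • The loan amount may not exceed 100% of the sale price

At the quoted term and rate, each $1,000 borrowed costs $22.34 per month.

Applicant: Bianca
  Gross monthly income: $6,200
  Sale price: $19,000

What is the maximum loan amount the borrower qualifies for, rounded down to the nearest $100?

Payment cap: 28% × $6,200 = $1,736/month.
At $22.34 per $1,000, that supports 1,736/22.34 × 1,000 ≈ $77,708 → $77,700.
LTV cap: 100% × $19,000 = $19,000 → $19,000.
Binding constraint: loan-to-value.

$19,000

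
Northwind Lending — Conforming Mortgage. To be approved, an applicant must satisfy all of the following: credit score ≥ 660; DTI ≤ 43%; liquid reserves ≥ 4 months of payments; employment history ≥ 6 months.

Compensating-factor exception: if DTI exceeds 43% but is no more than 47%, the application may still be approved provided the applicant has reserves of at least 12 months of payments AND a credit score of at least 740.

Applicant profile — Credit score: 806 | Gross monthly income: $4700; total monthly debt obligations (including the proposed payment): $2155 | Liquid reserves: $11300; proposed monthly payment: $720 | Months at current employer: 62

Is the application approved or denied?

Approved

Credit score 806 ≥ 660 (meets base)
DTI: 2,155 ÷ 4,700 = 45.9%, over the 43% base limit.
Reserves = 11,300/720 = 15.7 months ≥ 4
Employment 62 ≥ 6 months
45.9% falls in the override range (43%–47%), so the compensating-factor test applies.
Override check — reserves: 15.7 mo (ok); score: 806 (ok).
Both compensating conditions met → exception applies.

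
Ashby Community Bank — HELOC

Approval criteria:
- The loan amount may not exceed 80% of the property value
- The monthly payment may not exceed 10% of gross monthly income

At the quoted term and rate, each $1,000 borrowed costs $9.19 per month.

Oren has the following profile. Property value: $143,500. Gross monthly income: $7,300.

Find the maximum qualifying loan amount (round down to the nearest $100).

Payment cap: 10% × $7,300 = $730/month.
At $9.19 per $1,000, that supports 730/9.19 × 1,000 ≈ $79,434 → $79,400.
LTV cap: 80% × $143,500 = $114,800 → $114,800.
Binding constraint: payment-to-income.

$79,400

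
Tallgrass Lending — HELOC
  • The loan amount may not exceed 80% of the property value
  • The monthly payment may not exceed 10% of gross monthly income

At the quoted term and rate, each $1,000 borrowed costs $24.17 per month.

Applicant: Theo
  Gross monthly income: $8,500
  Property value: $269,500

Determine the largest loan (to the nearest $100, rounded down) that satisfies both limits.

Payment cap: 10% × $8,500 = $850/month.
At $24.17 per $1,000, that supports 850/24.17 × 1,000 ≈ $35,167 → $35,100.
LTV cap: 80% × $269,500 = $215,600 → $215,600.
Binding constraint: payment-to-income.

$35,100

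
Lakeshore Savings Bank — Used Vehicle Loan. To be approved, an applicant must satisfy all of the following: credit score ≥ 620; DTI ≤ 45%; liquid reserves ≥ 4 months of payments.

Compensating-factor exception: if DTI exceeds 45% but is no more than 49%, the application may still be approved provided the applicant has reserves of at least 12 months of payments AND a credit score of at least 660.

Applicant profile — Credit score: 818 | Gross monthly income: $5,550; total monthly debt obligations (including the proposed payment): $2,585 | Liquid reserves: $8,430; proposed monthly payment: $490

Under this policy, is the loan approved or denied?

Credit score 818 ≥ 620 (meets base)
DTI = 2,585/5,550 = 46.6% > 45% — standard DTI limit exceeded.
Liquid reserves cover 8,430/490 = 17.2 months — ≥ 4 required
46.6% falls in the override range (45%–49%), so the compensating-factor test applies.
Reserves 17.2 ≥ 12 months; credit score 818 ≥ 660.
Both override conditions satisfied; DTI exception granted.

Approved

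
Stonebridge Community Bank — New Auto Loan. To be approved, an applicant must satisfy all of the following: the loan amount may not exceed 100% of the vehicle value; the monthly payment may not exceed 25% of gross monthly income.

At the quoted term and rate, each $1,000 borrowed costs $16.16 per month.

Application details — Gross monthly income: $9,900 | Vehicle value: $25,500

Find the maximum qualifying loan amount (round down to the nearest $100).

$25,500

Payment cap: 25% × $9,900 = $2,475/month.
At $16.16 per $1,000, that supports 2,475/16.16 × 1,000 ≈ $153,155 → $153,100.
LTV cap: 100% × $25,500 = $25,500 → $25,500.
Binding constraint: loan-to-value.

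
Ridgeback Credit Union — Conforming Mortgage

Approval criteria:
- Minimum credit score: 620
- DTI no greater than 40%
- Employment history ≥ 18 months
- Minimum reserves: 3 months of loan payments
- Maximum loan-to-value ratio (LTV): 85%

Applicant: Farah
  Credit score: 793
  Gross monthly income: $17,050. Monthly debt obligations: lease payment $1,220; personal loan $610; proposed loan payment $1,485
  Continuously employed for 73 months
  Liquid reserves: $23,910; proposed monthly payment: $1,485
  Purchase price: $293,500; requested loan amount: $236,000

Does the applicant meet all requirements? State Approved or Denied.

Credit score 793 ≥ 620 (meets)
Total monthly debts = (1,220 + 610 + 1,485) = 3,315. DTI: 3,315 ÷ 17,050 = 19.4%, within the 40% cap
Employment 73 ≥ 18 months
Reserves: 23,910 ÷ 1,485 = 16.1 months (meets 3-month minimum)
Loan-to-value = 236,000/293,500 = 80.4% — pass (85% max)
All criteria satisfied.

Approved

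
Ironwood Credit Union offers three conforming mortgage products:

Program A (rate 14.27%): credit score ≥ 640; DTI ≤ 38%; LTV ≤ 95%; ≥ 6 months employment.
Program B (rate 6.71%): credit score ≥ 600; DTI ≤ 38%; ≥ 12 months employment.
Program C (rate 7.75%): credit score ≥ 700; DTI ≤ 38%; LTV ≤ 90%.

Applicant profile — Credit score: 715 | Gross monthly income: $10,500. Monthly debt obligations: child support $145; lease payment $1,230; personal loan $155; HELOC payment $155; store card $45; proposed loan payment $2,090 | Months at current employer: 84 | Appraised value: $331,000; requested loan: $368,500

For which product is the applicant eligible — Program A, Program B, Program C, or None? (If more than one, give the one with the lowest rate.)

Program B

Total debts = (145 + 1,230 + 155 + 155 + 45 + 2,090) = 3,820; DTI = 3,820/10,500 = 36.4%.
LTV = 368,500/331,000 = 111.3%.
Program A: score 715 ≥ 640; DTI 36.4% ≤ 38%; LTV 111.3% > 95%; employment 84 ≥ 6 mo → does not qualify.
Program B: score 715 ≥ 600; DTI 36.4% ≤ 38%; employment 84 ≥ 12 mo → qualifies.
Program C: score 715 ≥ 700; DTI 36.4% ≤ 38%; LTV 111.3% > 90% → does not qualify.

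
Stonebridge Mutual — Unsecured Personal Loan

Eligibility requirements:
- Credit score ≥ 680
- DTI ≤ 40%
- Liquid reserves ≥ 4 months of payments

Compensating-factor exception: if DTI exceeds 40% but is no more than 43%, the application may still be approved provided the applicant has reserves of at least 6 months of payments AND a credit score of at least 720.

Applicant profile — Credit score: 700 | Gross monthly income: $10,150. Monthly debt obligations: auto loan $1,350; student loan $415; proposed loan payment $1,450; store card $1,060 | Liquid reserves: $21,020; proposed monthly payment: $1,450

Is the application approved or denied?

Denied

Credit score 700 ≥ 680 (meets base)
Total debts = (1,350 + 415 + 1,450 + 1,060) = 4,275. DTI = 4,275/10,150 = 42.1% > 40% — standard DTI limit exceeded.
Reserves: 21,020 ÷ 1,450 = 14.5 months (meets 4-month minimum)
42.1% falls in the override range (40%–43%), so the compensating-factor test applies.
Override check — reserves: 14.5 mo (ok); score: 700 (below 720).
Compensating-factor requirement not fully met.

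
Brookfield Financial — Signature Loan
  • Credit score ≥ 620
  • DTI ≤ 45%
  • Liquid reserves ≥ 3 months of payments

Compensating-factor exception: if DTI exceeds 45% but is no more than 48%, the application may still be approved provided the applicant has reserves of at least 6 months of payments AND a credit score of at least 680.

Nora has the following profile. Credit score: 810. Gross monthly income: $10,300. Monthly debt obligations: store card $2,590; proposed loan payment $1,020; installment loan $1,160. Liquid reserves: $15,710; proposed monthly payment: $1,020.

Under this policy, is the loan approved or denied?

Credit score 810 ≥ 620 (meets base)
Total debts = (2,590 + 1,020 + 1,160) = 4,770. DTI = 4,770/10,300 = 46.3% > 45% — standard DTI limit exceeded.
Liquid reserves cover 15,710/1,020 = 15.4 months — ≥ 3 required
DTI 46.3% is within the 45%–48% exception band; checking compensating factors.
Override check — reserves: 15.4 mo (ok); score: 810 (ok).
Both compensating conditions met → exception applies.

Approved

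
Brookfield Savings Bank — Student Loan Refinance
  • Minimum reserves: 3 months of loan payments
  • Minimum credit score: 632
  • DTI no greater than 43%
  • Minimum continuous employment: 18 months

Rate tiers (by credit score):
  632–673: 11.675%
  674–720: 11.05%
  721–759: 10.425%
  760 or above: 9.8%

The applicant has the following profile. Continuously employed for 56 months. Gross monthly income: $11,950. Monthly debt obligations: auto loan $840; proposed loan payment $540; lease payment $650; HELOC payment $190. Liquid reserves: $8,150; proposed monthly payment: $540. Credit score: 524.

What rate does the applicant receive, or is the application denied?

Denied

Credit score 524 < 632 (below minimum)
Employment 56 ≥ 18 months
Total monthly debts = (840 + 540 + 650 + 190) = 2,220. DTI = 2,220/11,950 = 18.6% ≤ 43%
Liquid reserves cover 8,150/540 = 15.1 months — ≥ 3 required
Not all requirements met → denied.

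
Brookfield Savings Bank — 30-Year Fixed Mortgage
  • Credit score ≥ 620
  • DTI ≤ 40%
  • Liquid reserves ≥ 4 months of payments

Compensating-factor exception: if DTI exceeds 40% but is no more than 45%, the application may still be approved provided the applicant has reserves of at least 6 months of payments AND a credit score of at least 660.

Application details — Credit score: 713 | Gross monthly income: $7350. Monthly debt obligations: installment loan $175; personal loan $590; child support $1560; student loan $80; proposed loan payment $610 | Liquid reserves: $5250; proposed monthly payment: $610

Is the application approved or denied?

Credit score 713 ≥ 620 (meets base)
Total debts = (175 + 590 + 1,560 + 80 + 610) = 3,015. DTI = 3,015/7,350 = 41% > 40% — standard DTI limit exceeded.
Liquid reserves cover 5,250/610 = 8.6 months — ≥ 4 required
DTI 41% is within the 40%–45% exception band; checking compensating factors.
Reserves 8.6 ≥ 6 months; credit score 713 ≥ 660.
Both compensating conditions met → exception applies.

Approved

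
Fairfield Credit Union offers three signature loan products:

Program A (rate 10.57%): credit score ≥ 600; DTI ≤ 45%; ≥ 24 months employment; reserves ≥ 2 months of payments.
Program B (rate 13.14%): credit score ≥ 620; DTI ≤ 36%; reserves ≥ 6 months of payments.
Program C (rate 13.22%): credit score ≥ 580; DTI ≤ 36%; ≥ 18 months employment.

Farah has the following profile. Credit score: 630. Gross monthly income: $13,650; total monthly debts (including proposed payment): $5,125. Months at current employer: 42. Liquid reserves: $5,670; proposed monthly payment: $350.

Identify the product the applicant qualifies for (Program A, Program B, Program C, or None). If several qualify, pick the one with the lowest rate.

Program A

DTI = 5,125/13,650 = 37.5%.
Reserves = 5,670/350 = 16.2 months.
Program A: score 630 ≥ 600; DTI 37.5% ≤ 45%; employment 42 ≥ 24 mo; reserves 16.2 ≥ 2 mo → qualifies.
Program B: score 630 ≥ 620; DTI 37.5% > 36%; reserves 16.2 ≥ 6 mo → does not qualify.
Program C: score 630 ≥ 580; DTI 37.5% > 36%; employment 42 ≥ 18 mo → does not qualify.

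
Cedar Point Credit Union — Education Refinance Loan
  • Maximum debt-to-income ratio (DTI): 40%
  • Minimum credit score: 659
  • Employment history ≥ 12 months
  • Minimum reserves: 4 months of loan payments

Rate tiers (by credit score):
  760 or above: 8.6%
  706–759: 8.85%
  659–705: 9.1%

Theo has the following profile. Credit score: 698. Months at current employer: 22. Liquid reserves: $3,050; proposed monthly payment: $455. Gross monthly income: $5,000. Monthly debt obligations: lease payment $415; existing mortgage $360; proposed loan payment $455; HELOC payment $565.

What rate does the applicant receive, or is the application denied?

Credit score 698 ≥ 659 (meets minimum)
Total monthly debts = (415 + 360 + 455 + 565) = 1,795. DTI: 1,795 ÷ 5,000 = 35.9%, within the 40% cap
Employment 22 ≥ 12 months
Liquid reserves cover 3,050/455 = 6.7 months — ≥ 4 required
All requirements met. Score 698 falls in the 659–705 tier → 9.1%.

Approved at 9.1%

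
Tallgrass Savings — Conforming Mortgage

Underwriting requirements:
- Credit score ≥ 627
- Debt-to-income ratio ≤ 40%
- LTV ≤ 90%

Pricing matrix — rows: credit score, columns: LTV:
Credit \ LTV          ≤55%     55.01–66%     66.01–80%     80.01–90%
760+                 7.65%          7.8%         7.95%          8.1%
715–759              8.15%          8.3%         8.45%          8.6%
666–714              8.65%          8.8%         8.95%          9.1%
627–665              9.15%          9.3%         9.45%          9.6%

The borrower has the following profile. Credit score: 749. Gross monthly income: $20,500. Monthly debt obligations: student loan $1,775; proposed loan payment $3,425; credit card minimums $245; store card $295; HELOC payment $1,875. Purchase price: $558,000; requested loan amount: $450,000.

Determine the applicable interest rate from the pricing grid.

8.6%

Credit score 749 ≥ 627; Total monthly debts = (1,775 + 3,425 + 245 + 295 + 1,875) = 7,615. DTI: 7,615 ÷ 20,500 = 37.1%, within the 40% cap
LTV: 450,000 ÷ 558,000 = 80.6%, within 90% cap
Row: 749 falls in 715–759. Column: 80.6% falls in 80.01–90%. Rate = 8.6%.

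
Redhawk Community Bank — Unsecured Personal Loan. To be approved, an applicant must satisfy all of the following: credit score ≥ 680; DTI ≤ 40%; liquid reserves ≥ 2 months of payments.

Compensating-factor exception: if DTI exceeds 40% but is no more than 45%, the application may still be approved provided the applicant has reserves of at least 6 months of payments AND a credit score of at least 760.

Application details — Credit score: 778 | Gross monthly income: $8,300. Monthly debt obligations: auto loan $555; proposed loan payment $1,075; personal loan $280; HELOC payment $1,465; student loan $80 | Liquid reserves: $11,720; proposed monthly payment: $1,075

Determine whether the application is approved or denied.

Approved

Credit score 778 ≥ 680 (meets base)
Total debts = (555 + 1,075 + 280 + 1,465 + 80) = 3,455. DTI: 3,455 ÷ 8,300 = 41.6%, over the 40% base limit.
Reserves: 11,720 ÷ 1,075 = 10.9 months (meets 2-month minimum)
DTI 41.6% is within the 40%–45% exception band; checking compensating factors.
Reserves 10.9 ≥ 6 months; credit score 778 ≥ 760.
Both compensating conditions met → exception applies.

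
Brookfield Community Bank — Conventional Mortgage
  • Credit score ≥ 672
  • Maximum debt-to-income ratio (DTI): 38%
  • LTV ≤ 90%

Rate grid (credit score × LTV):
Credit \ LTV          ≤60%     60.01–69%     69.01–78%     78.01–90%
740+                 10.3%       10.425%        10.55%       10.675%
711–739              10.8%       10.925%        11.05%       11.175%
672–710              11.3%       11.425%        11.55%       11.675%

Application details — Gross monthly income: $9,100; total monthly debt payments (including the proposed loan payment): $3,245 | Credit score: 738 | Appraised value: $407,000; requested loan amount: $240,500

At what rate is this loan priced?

Credit score 738 ≥ 672; Debt-to-income = 3,245/9,100 = 35.7% — meets 38% limit
LTV = 240,500/407,000 = 59.1% ≤ 90%
Score 738 is in the 711–739 band; LTV 59.1% is in the ≤60% band → 10.8%.

10.8%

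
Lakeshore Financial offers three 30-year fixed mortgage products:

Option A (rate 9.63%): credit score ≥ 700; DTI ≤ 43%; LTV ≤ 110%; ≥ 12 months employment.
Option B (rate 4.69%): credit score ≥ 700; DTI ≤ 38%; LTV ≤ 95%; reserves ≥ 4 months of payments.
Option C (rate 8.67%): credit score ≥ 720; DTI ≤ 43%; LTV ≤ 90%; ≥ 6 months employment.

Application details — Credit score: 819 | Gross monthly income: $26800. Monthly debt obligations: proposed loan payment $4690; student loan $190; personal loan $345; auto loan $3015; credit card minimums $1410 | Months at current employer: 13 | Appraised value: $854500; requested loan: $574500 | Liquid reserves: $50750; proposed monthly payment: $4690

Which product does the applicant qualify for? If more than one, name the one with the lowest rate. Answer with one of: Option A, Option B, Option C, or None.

Total debts = (4,690 + 190 + 345 + 3,015 + 1,410) = 9,650; DTI = 9,650/26,800 = 36%.
LTV = 574,500/854,500 = 67.2%.
Reserves = 50,750/4,690 = 10.8 months.
Option A: score 819 ≥ 700; DTI 36% ≤ 43%; LTV 67.2% ≤ 110%; employment 13 ≥ 12 mo → qualifies.
Option B: score 819 ≥ 700; DTI 36% ≤ 38%; LTV 67.2% ≤ 95%; reserves 10.8 ≥ 4 mo → qualifies.
Option C: score 819 ≥ 720; DTI 36% ≤ 43%; LTV 67.2% ≤ 90%; employment 13 ≥ 6 mo → qualifies.
Qualifying: Option A, Option B, Option C. Lowest rate is 4.69% → Option B.

Option B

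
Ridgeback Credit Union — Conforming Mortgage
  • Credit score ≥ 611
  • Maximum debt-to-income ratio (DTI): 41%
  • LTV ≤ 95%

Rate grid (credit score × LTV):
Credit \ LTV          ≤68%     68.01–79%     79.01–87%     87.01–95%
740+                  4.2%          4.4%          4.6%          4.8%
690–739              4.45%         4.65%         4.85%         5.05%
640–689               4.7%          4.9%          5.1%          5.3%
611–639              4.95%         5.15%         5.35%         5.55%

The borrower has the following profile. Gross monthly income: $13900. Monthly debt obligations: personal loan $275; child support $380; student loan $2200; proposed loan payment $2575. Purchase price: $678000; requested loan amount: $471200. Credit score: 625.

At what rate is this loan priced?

5.15%

Credit score 625 ≥ 611; Total monthly debts = (275 + 380 + 2,200 + 2,575) = 5,430. DTI = 5,430/13,900 = 39.1% ≤ 41%
LTV = 471,200/678,000 = 69.5% ≤ 95%
Credit 625 → row 611–639; LTV 69.5% → column 68.01–79%. Grid cell → 5.15%.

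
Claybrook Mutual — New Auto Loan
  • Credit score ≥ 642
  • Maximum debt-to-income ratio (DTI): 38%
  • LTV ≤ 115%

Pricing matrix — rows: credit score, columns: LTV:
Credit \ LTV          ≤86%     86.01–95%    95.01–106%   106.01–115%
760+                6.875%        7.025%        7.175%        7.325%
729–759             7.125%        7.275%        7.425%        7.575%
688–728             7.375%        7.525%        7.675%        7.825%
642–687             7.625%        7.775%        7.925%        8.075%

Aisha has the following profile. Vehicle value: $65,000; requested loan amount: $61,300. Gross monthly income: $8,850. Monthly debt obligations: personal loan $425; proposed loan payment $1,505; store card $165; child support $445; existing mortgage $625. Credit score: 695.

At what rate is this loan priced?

Credit score 695 ≥ 642; Total monthly debts = (425 + 1,505 + 165 + 445 + 625) = 3,165. DTI = 3,165/8,850 = 35.8% ≤ 38%
LTV: 61,300 ÷ 65,000 = 94.3%, within 115% cap
Row: 695 falls in 688–728. Column: 94.3% falls in 86.01–95%. Rate = 7.525%.

7.525%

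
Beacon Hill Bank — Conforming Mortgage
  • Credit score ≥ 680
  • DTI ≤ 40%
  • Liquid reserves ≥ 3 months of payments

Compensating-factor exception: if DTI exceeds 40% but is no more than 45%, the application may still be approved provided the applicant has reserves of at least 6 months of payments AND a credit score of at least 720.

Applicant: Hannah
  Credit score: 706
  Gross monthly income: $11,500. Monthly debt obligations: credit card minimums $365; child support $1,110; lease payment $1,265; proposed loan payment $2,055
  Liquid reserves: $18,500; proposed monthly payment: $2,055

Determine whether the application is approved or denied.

Credit score 706 ≥ 680 (meets base)
Total debts = (365 + 1,110 + 1,265 + 2,055) = 4,795. DTI = 4,795/11,500 = 41.7% > 40% — standard DTI limit exceeded.
Reserves: 18,500 ÷ 2,055 = 9.0 months (meets 3-month minimum)
41.7% falls in the override range (40%–45%), so the compensating-factor test applies.
Override check — reserves: 9.0 mo (ok); score: 706 (below 720).
Compensating-factor requirement not fully met.

Denied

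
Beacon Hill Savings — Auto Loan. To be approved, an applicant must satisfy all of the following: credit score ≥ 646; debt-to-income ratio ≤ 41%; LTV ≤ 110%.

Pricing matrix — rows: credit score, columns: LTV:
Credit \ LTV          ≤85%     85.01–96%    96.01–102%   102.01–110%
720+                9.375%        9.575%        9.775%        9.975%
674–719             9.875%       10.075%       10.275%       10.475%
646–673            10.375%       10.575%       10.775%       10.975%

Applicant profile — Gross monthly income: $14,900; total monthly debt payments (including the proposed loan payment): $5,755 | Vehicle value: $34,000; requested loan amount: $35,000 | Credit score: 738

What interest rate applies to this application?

Credit score 738 ≥ 646; DTI: 5,755 ÷ 14,900 = 38.6%, within the 41% cap
LTV = 35,000/34,000 = 102.9% ≤ 110%
Score 738 is in the 720+ band; LTV 102.9% is in the 102.01–110% band → 9.975%.

9.975%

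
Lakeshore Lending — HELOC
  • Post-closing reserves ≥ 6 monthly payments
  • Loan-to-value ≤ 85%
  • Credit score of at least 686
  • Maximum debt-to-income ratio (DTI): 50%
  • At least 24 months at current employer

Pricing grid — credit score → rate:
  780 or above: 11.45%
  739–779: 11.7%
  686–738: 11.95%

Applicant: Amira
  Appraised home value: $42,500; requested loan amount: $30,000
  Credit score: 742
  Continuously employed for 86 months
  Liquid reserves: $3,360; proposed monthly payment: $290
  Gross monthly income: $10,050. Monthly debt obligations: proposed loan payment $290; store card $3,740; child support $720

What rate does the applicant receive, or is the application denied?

Approved at 11.7%

Credit score 742 ≥ 686 (meets minimum)
Employment 86 ≥ 24 months
Reserves = 3,360/290 = 11.6 months ≥ 6
Total monthly debts = (290 + 3,740 + 720) = 4,750. DTI = 4,750/10,050 = 47.3% ≤ 50%
Loan-to-value = 30,000/42,500 = 70.6% — pass (85% max)
All requirements met. Score 742 falls in the 739–779 tier → 11.7%.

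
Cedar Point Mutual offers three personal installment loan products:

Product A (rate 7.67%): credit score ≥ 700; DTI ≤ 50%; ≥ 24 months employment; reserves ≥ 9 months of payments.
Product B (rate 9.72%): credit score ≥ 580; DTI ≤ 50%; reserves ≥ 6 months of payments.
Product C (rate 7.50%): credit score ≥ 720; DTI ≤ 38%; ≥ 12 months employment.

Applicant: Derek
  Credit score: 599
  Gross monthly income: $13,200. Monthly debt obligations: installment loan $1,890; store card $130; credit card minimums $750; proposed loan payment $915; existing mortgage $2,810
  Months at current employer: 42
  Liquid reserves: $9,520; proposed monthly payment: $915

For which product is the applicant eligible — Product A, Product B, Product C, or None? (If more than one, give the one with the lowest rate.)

Product B

Total debts = (1,890 + 130 + 750 + 915 + 2,810) = 6,495; DTI = 6,495/13,200 = 49.2%.
Reserves = 9,520/915 = 10.4 months.
Product A: score 599 < 700; DTI 49.2% ≤ 50%; employment 42 ≥ 24 mo; reserves 10.4 ≥ 9 mo → does not qualify.
Product B: score 599 ≥ 580; DTI 49.2% ≤ 50%; reserves 10.4 ≥ 6 mo → qualifies.
Product C: score 599 < 720; DTI 49.2% > 38%; employment 42 ≥ 12 mo → does not qualify.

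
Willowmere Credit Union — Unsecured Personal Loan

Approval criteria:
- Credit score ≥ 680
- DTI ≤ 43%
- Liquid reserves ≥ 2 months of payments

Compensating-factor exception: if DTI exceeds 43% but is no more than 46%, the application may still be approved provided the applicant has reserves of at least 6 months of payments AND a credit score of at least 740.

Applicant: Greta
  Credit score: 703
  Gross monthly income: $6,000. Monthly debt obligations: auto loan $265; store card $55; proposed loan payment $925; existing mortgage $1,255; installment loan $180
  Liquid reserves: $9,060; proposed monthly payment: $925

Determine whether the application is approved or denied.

Denied

Credit score 703 ≥ 680 (meets base)
Total debts = (265 + 55 + 925 + 1,255 + 180) = 2,680. DTI: 2,680 ÷ 6,000 = 44.7%, over the 43% base limit.
Liquid reserves cover 9,060/925 = 9.8 months — ≥ 2 required
DTI 44.7% is within the 43%–46% exception band; checking compensating factors.
Reserves 9.8 ≥ 6 months; credit score 703 < 740.
Override conditions not both satisfied; exception does not apply.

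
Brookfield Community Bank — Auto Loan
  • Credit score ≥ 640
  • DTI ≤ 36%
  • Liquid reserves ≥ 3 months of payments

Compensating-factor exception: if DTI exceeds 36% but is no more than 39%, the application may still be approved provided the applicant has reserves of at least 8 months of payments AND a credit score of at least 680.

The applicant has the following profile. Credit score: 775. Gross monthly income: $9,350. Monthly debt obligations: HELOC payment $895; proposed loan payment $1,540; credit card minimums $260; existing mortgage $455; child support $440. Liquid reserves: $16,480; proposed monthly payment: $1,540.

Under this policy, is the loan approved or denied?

Credit score 775 ≥ 640 (meets base)
Total debts = (895 + 1,540 + 260 + 455 + 440) = 3,590. DTI: 3,590 ÷ 9,350 = 38.4%, over the 36% base limit.
Reserves = 16,480/1,540 = 10.7 months ≥ 3
38.4% falls in the override range (36%–39%), so the compensating-factor test applies.
Reserves 10.7 ≥ 8 months; credit score 775 ≥ 680.
Both override conditions satisfied; DTI exception granted.

Approved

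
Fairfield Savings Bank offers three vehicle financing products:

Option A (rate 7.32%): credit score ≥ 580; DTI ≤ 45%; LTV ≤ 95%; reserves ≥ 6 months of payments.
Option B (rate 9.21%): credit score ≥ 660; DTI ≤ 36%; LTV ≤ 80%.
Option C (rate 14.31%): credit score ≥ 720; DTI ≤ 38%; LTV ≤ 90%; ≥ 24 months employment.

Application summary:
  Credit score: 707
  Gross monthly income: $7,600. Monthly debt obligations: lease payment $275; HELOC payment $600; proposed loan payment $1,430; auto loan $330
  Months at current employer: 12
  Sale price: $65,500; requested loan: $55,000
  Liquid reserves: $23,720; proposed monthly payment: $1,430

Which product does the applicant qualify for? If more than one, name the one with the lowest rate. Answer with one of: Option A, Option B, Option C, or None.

Total debts = (275 + 600 + 1,430 + 330) = 2,635; DTI = 2,635/7,600 = 34.7%.
LTV = 55,000/65,500 = 84%.
Reserves = 23,720/1,430 = 16.6 months.
Option A: score 707 ≥ 580; DTI 34.7% ≤ 45%; LTV 84% ≤ 95%; reserves 16.6 ≥ 6 mo → qualifies.
Option B: score 707 ≥ 660; DTI 34.7% ≤ 36%; LTV 84% > 80% → does not qualify.
Option C: score 707 < 720; DTI 34.7% ≤ 38%; LTV 84% ≤ 90%; employment 12 < 24 mo → does not qualify.

Option A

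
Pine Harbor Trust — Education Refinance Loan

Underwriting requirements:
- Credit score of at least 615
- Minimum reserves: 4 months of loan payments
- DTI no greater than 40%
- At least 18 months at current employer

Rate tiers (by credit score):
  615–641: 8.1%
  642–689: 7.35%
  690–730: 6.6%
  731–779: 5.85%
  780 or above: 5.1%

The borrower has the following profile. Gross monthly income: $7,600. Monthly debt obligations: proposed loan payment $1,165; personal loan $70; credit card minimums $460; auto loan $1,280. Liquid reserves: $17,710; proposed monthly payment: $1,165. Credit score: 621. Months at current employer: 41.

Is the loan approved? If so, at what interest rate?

Credit score 621 ≥ 615 (meets minimum)
Total monthly debts = (1,165 + 70 + 460 + 1,280) = 2,975. Debt-to-income = 2,975/7,600 = 39.1% — meets 40% limit
Liquid reserves cover 17,710/1,165 = 15.2 months — ≥ 4 required
Employment 41 ≥ 18 months
All requirements met. Score 621 falls in the 615–641 tier → 8.1%.

Approved at 8.1%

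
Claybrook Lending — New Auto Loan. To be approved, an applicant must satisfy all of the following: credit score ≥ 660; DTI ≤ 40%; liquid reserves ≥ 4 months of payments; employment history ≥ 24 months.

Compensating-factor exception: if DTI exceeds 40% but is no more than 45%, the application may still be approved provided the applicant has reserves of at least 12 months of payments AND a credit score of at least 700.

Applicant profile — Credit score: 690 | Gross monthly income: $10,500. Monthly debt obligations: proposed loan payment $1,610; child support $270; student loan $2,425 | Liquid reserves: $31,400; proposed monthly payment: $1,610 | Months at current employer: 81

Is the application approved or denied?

Denied

Credit score 690 ≥ 660 (meets base)
Total debts = (1,610 + 270 + 2,425) = 4,305. DTI: 4,305 ÷ 10,500 = 41%, over the 40% base limit.
Reserves = 31,400/1,610 = 19.5 months ≥ 4
Employment 81 ≥ 24 months
DTI 41% is within the 40%–45% exception band; checking compensating factors.
Reserves 19.5 ≥ 12 months; credit score 690 < 700.
Compensating-factor requirement not fully met.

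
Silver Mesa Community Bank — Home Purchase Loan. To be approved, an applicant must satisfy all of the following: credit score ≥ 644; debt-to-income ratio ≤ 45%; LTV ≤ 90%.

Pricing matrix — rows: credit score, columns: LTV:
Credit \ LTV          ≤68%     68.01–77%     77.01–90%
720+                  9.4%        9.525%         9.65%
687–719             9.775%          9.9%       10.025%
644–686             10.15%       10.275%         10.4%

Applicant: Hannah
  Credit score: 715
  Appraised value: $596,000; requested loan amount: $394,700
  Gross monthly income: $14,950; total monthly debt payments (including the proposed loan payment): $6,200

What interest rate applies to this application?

Credit score 715 ≥ 644; Debt-to-income = 6,200/14,950 = 41.5% — meets 45% limit
LTV: 394,700 ÷ 596,000 = 66.2%, within 90% cap
Credit 715 → row 687–719; LTV 66.2% → column ≤68%. Grid cell → 9.775%.

9.775%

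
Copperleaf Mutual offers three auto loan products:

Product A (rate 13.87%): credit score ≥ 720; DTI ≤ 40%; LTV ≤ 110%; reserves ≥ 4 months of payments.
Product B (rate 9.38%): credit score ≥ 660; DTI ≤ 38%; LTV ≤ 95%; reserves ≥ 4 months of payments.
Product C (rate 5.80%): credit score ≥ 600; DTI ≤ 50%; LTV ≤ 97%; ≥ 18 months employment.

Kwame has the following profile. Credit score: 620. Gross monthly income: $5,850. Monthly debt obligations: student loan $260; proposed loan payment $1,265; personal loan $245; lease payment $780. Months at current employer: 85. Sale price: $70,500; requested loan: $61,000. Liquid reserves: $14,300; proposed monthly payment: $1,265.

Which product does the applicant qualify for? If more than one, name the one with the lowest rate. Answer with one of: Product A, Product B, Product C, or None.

Product C

Total debts = (260 + 1,265 + 245 + 780) = 2,550; DTI = 2,550/5,850 = 43.6%.
LTV = 61,000/70,500 = 86.5%.
Reserves = 14,300/1,265 = 11.3 months.
Product A: score 620 < 720; DTI 43.6% > 40%; LTV 86.5% ≤ 110%; reserves 11.3 ≥ 4 mo → does not qualify.
Product B: score 620 < 660; DTI 43.6% > 38%; LTV 86.5% ≤ 95%; reserves 11.3 ≥ 4 mo → does not qualify.
Product C: score 620 ≥ 600; DTI 43.6% ≤ 50%; LTV 86.5% ≤ 97%; employment 85 ≥ 18 mo → qualifies.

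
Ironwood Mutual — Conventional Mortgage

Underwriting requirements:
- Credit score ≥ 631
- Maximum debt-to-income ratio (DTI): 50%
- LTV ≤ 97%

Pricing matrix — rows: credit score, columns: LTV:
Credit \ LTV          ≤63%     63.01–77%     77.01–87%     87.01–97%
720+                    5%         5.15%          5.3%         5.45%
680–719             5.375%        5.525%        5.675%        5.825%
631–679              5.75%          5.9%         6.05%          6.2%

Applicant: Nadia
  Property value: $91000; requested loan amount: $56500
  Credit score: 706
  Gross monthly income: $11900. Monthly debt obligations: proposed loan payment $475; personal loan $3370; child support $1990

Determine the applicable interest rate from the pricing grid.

Credit score 706 ≥ 631; Total monthly debts = (475 + 3,370 + 1,990) = 5,835. Debt-to-income = 5,835/11,900 = 49% — meets 50% limit
LTV: 56,500 ÷ 91,000 = 62.1%, within 97% cap
Credit 706 → row 680–719; LTV 62.1% → column ≤63%. Grid cell → 5.375%.

5.375%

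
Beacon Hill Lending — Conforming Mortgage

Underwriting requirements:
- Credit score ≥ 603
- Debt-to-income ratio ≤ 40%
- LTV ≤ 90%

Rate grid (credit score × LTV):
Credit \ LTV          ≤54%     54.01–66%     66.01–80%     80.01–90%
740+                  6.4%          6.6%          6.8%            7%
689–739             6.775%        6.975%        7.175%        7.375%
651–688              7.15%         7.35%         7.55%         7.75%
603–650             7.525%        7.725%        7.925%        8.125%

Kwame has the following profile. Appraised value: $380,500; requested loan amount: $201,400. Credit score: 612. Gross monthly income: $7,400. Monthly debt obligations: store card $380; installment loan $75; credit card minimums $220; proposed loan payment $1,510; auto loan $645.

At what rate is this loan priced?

7.525%

Credit score 612 ≥ 603; Total monthly debts = (380 + 75 + 220 + 1,510 + 645) = 2,830. DTI = 2,830/7,400 = 38.2% ≤ 40%
LTV: 201,400 ÷ 380,500 = 52.9%, within 90% cap
Score 612 is in the 603–650 band; LTV 52.9% is in the ≤54% band → 7.525%.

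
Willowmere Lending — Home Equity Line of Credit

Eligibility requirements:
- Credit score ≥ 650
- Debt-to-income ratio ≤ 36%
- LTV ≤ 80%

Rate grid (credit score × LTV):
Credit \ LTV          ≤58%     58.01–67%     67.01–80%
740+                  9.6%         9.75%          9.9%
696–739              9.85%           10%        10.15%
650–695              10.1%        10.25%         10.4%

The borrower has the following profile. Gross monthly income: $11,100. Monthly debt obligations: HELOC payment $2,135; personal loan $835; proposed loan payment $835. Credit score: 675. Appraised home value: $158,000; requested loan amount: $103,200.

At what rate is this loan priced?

Credit score 675 ≥ 650; Total monthly debts = (2,135 + 835 + 835) = 3,805. DTI: 3,805 ÷ 11,100 = 34.3%, within the 36% cap
Loan-to-value = 103,200/158,000 = 65.3% — pass (80% max)
Row: 675 falls in 650–695. Column: 65.3% falls in 58.01–67%. Rate = 10.25%.

10.25%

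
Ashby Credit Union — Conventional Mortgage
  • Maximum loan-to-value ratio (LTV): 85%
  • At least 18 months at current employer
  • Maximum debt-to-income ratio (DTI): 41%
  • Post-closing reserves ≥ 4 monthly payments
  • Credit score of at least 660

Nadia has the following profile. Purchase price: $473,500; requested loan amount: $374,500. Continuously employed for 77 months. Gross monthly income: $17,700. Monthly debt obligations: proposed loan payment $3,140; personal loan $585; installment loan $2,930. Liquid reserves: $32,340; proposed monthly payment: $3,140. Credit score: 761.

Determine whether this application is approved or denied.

Loan-to-value = 374,500/473,500 = 79.1% — pass (85% max)
Employment 77 ≥ 18 months
Total monthly debts = (3,140 + 585 + 2,930) = 6,655. DTI = 6,655/17,700 = 37.6% ≤ 41%
Reserves = 32,340/3,140 = 10.3 months ≥ 4
Credit score 761 ≥ 660 (meets)
All criteria satisfied.

Approved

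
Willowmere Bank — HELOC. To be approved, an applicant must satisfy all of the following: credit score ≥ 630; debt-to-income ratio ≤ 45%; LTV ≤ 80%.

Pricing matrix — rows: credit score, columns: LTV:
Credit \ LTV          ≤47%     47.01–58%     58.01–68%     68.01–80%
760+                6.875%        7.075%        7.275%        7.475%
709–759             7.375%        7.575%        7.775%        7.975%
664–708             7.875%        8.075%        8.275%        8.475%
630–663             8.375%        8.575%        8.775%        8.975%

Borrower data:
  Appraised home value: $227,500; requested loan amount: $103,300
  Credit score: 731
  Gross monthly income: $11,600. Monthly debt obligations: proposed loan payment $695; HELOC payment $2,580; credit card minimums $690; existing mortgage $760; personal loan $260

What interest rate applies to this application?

Credit score 731 ≥ 630; Total monthly debts = (695 + 2,580 + 690 + 760 + 260) = 4,985. DTI: 4,985 ÷ 11,600 = 43%, within the 45% cap
Loan-to-value = 103,300/227,500 = 45.4% — pass (80% max)
Row: 731 falls in 709–759. Column: 45.4% falls in ≤47%. Rate = 7.375%.

7.375%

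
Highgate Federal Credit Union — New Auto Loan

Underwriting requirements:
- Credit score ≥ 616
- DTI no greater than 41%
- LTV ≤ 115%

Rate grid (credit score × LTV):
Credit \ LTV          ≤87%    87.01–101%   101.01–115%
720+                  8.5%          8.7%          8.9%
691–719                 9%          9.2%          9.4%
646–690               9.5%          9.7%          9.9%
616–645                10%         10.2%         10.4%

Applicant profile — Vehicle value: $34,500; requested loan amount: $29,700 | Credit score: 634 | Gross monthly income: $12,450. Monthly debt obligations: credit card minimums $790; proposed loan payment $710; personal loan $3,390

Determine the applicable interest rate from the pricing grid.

10%

Credit score 634 ≥ 616; Total monthly debts = (790 + 710 + 3,390) = 4,890. Debt-to-income = 4,890/12,450 = 39.3% — meets 41% limit
LTV: 29,700 ÷ 34,500 = 86.1%, within 115% cap
Row: 634 falls in 616–645. Column: 86.1% falls in ≤87%. Rate = 10%.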